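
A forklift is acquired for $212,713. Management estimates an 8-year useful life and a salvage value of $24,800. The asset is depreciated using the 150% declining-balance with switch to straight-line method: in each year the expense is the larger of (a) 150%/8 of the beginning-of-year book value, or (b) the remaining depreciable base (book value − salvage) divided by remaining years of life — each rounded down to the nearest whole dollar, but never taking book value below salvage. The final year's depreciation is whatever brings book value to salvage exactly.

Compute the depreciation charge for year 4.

$21,393

Depreciable base = $212,713 − $24,800 = $187,913.
Year 1: DB = ⌊$212,713 × 150%/8⌋ = $39,883; SL = ⌊$187,913/8⌋ = $23,489 → take DB $39,883. Book value $172,830.
Year 2: DB = ⌊$172,830 × 150%/8⌋ = $32,405; SL = ⌊$148,030/7⌋ = $21,147 → take DB $32,405. Book value $140,425.
Year 3: DB = ⌊$140,425 × 150%/8⌋ = $26,329; SL = ⌊$115,625/6⌋ = $19,270 → take DB $26,329. Book value $114,096.
Year 4: DB = ⌊$114,096 × 150%/8⌋ = $21,393; SL = ⌊$89,296/5⌋ = $17,859 → take DB $21,393. Book value $92,703.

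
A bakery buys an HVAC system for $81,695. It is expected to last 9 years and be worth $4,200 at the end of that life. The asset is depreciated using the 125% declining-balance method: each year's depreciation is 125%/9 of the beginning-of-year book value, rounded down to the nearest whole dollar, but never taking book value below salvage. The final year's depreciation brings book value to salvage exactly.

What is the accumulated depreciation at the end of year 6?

Depreciable base = $81,695 − $4,200 = $77,495.
Year 1: ⌊$81,695 × 125%/9⌋ = $11,346. Book value $70,349.
Year 2: ⌊$70,349 × 125%/9⌋ = $9,770. Book value $60,579.
Year 3: ⌊$60,579 × 125%/9⌋ = $8,413. Book value $52,166.
Year 4: ⌊$52,166 × 125%/9⌋ = $7,245. Book value $44,921.
Year 5: ⌊$44,921 × 125%/9⌋ = $6,239. Book value $38,682.
Year 6: ⌊$38,682 × 125%/9⌋ = $5,372. Book value $33,310.
Accumulated through year 6 = $81,695 − $33,310 = $48,385.

$48,385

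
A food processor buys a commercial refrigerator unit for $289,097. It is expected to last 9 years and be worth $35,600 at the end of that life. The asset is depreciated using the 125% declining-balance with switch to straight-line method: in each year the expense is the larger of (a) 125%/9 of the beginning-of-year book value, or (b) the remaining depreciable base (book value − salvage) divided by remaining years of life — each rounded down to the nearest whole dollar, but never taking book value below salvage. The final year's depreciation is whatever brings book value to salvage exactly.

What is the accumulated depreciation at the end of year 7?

Depreciable base = $289,097 − $35,600 = $253,497.
Year 1: DB = ⌊$289,097 × 125%/9⌋ = $40,152; SL = ⌊$253,497/9⌋ = $28,166 → take DB $40,152. Book value $248,945.
Year 2: DB = ⌊$248,945 × 125%/9⌋ = $34,575; SL = ⌊$213,345/8⌋ = $26,668 → take DB $34,575. Book value $214,370.
Year 3: DB = ⌊$214,370 × 125%/9⌋ = $29,773; SL = ⌊$178,770/7⌋ = $25,538 → take DB $29,773. Book value $184,597.
Year 4: DB = ⌊$184,597 × 125%/9⌋ = $25,638; SL = ⌊$148,997/6⌋ = $24,832 → take DB $25,638. Book value $158,959.
Year 5: DB = ⌊$158,959 × 125%/9⌋ = $22,077; SL = ⌊$123,359/5⌋ = $24,671 → take SL $24,671. Book value $134,288.
Year 6: DB = ⌊$134,288 × 125%/9⌋ = $18,651; SL = ⌊$98,688/4⌋ = $24,672 → take SL $24,672. Book value $109,616.
Year 7: DB = ⌊$109,616 × 125%/9⌋ = $15,224; SL = ⌊$74,016/3⌋ = $24,672 → take SL $24,672. Book value $84,944.
Accumulated through year 7 = $289,097 − $84,944 = $204,153.

$204,153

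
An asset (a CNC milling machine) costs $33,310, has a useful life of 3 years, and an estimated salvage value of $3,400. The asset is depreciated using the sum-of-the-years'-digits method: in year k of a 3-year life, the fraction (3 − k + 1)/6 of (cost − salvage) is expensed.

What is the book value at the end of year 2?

$8,385

Depreciable base = $33,310 − $3,400 = $29,910.
Sum of the years' digits = 3+2+1 = 6.
Year 1: $29,910 × 3/6 = $14,955. Book value $18,355.
Year 2: $29,910 × 2/6 = $9,970. Book value $8,385.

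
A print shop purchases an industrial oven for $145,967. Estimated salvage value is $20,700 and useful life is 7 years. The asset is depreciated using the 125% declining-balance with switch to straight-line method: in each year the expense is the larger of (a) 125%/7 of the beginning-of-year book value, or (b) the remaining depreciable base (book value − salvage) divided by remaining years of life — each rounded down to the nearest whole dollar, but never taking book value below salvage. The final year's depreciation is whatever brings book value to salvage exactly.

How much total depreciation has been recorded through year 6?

$110,216

Depreciable base = $145,967 − $20,700 = $125,267.
Year 1: DB = ⌊$145,967 × 125%/7⌋ = $26,065; SL = ⌊$125,267/7⌋ = $17,895 → take DB $26,065. Book value $119,902.
Year 2: DB = ⌊$119,902 × 125%/7⌋ = $21,411; SL = ⌊$99,202/6⌋ = $16,533 → take DB $21,411. Book value $98,491.
Year 3: DB = ⌊$98,491 × 125%/7⌋ = $17,587; SL = ⌊$77,791/5⌋ = $15,558 → take DB $17,587. Book value $80,904.
Year 4: DB = ⌊$80,904 × 125%/7⌋ = $14,447; SL = ⌊$60,204/4⌋ = $15,051 → take SL $15,051. Book value $65,853.
Year 5: DB = ⌊$65,853 × 125%/7⌋ = $11,759; SL = ⌊$45,153/3⌋ = $15,051 → take SL $15,051. Book value $50,802.
Year 6: DB = ⌊$50,802 × 125%/7⌋ = $9,071; SL = ⌊$30,102/2⌋ = $15,051 → take SL $15,051. Book value $35,751.
Accumulated through year 6 = $145,967 − $35,751 = $110,216.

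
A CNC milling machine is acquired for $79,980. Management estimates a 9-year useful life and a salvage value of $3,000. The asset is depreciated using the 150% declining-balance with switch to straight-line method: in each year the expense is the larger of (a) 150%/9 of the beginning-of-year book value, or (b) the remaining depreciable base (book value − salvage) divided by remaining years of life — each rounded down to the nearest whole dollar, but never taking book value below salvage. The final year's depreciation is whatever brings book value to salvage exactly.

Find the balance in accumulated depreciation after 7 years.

$62,751

Depreciable base = $79,980 − $3,000 = $76,980.
Year 1: DB = ⌊$79,980 × 150%/9⌋ = $13,330; SL = ⌊$76,980/9⌋ = $8,553 → take DB $13,330. Book value $66,650.
Year 2: DB = ⌊$66,650 × 150%/9⌋ = $11,108; SL = ⌊$63,650/8⌋ = $7,956 → take DB $11,108. Book value $55,542.
Year 3: DB = ⌊$55,542 × 150%/9⌋ = $9,257; SL = ⌊$52,542/7⌋ = $7,506 → take DB $9,257. Book value $46,285.
Year 4: DB = ⌊$46,285 × 150%/9⌋ = $7,714; SL = ⌊$43,285/6⌋ = $7,214 → take DB $7,714. Book value $38,571.
Year 5: DB = ⌊$38,571 × 150%/9⌋ = $6,428; SL = ⌊$35,571/5⌋ = $7,114 → take SL $7,114. Book value $31,457.
Year 6: DB = ⌊$31,457 × 150%/9⌋ = $5,242; SL = ⌊$28,457/4⌋ = $7,114 → take SL $7,114. Book value $24,343.
Year 7: DB = ⌊$24,343 × 150%/9⌋ = $4,057; SL = ⌊$21,343/3⌋ = $7,114 → take SL $7,114. Book value $17,229.
Accumulated through year 7 = $79,980 − $17,229 = $62,751.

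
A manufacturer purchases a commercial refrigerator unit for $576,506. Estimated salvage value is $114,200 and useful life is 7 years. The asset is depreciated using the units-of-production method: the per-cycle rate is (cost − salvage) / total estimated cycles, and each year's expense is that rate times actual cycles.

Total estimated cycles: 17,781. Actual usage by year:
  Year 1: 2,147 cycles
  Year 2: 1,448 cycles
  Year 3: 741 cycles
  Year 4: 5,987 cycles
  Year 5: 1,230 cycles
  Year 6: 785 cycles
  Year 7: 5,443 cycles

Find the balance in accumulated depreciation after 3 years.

$112,736

Depreciable base = $576,506 − $114,200 = $462,306.
Rate = $462,306 / 17,781 cycles = $26 per cycle.
Year 1: 2,147 × $26 = $55,822. Book value $520,684.
Year 2: 1,448 × $26 = $37,648. Book value $483,036.
Year 3: 741 × $26 = $19,266. Book value $463,770.
Accumulated through year 3 = $576,506 − $463,770 = $112,736.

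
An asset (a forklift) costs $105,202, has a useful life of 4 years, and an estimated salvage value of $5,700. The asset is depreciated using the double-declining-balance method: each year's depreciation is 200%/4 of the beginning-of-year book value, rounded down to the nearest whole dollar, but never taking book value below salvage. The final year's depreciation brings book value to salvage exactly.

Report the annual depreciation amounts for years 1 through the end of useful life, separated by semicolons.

Depreciable base = $105,202 − $5,700 = $99,502.
Year 1: ⌊$105,202 × 200%/4⌋ = $52,601. Book value $52,601.
Year 2: ⌊$52,601 × 200%/4⌋ = $26,300. Book value $26,301.
Year 3: ⌊$26,301 × 200%/4⌋ = $13,150. Book value $13,151.
Year 4 (final): $13,151 − $5,700 = $7,451. Book value $5,700.

$52,601; $26,300; $13,150; $7,451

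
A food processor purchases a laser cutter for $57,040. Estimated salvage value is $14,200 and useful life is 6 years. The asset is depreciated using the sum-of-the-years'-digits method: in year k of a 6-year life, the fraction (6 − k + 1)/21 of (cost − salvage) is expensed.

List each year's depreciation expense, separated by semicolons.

Depreciable base = $57,040 − $14,200 = $42,840.
Sum of the years' digits = 6+5+4+3+2+1 = 21.
Year 1: $42,840 × 6/21 = $12,240. Book value $44,800.
Year 2: $42,840 × 5/21 = $10,200. Book value $34,600.
Year 3: $42,840 × 4/21 = $8,160. Book value $26,440.
Year 4: $42,840 × 3/21 = $6,120. Book value $20,320.
Year 5: $42,840 × 2/21 = $4,080. Book value $16,240.
Year 6: $42,840 × 1/21 = $2,040. Book value $14,200.

$12,240; $10,200; $8,160; $6,120; $4,080; $2,040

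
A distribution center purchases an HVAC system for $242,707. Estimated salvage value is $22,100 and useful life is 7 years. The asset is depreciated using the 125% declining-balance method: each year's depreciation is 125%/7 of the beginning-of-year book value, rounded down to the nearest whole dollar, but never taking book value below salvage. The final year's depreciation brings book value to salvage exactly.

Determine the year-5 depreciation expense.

Depreciable base = $242,707 − $22,100 = $220,607.
Year 1: ⌊$242,707 × 125%/7⌋ = $43,340. Book value $199,367.
Year 2: ⌊$199,367 × 125%/7⌋ = $35,601. Book value $163,766.
Year 3: ⌊$163,766 × 125%/7⌋ = $29,243. Book value $134,523.
Year 4: ⌊$134,523 × 125%/7⌋ = $24,021. Book value $110,502.
Year 5: ⌊$110,502 × 125%/7⌋ = $19,732. Book value $90,770.

$19,732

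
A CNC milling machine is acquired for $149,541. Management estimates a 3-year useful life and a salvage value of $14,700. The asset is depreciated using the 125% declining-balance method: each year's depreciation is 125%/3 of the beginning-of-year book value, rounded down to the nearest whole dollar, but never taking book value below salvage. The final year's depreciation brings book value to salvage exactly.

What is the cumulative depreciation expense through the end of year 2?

$98,655

Depreciable base = $149,541 − $14,700 = $134,841.
Year 1: ⌊$149,541 × 125%/3⌋ = $62,308. Book value $87,233.
Year 2: ⌊$87,233 × 125%/3⌋ = $36,347. Book value $50,886.
Accumulated through year 2 = $149,541 − $50,886 = $98,655.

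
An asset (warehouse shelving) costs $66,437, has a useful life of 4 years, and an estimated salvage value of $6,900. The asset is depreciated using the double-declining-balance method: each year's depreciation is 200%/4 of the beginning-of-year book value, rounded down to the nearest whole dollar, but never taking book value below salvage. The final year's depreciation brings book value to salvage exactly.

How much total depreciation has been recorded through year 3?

Depreciable base = $66,437 − $6,900 = $59,537.
Year 1: ⌊$66,437 × 200%/4⌋ = $33,218. Book value $33,219.
Year 2: ⌊$33,219 × 200%/4⌋ = $16,609. Book value $16,610.
Year 3: ⌊$16,610 × 200%/4⌋ = $8,305. Book value $8,305.
Accumulated through year 3 = $66,437 − $8,305 = $58,132.

$58,132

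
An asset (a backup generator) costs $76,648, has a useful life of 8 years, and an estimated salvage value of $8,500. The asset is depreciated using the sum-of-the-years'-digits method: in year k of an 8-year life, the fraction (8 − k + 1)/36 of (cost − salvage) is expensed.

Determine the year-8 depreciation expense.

Depreciable base = $76,648 − $8,500 = $68,148.
Sum of the years' digits = 8+7+6+5+4+3+2+1 = 36.
Year 1: $68,148 × 8/36 = $15,144. Book value $61,504.
Year 2: $68,148 × 7/36 = $13,251. Book value $48,253.
Year 3: $68,148 × 6/36 = $11,358. Book value $36,895.
Year 4: $68,148 × 5/36 = $9,465. Book value $27,430.
Year 5: $68,148 × 4/36 = $7,572. Book value $19,858.
Year 6: $68,148 × 3/36 = $5,679. Book value $14,179.
Year 7: $68,148 × 2/36 = $3,786. Book value $10,393.
Year 8: $68,148 × 1/36 = $1,893. Book value $8,500.

$1,893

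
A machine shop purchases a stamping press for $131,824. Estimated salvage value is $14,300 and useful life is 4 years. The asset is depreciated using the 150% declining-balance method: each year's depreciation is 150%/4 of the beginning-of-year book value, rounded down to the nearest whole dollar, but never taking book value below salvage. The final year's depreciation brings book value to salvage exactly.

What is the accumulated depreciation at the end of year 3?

$99,640

Depreciable base = $131,824 − $14,300 = $117,524.
Year 1: ⌊$131,824 × 150%/4⌋ = $49,434. Book value $82,390.
Year 2: ⌊$82,390 × 150%/4⌋ = $30,896. Book value $51,494.
Year 3: ⌊$51,494 × 150%/4⌋ = $19,310. Book value $32,184.
Accumulated through year 3 = $131,824 − $32,184 = $99,640.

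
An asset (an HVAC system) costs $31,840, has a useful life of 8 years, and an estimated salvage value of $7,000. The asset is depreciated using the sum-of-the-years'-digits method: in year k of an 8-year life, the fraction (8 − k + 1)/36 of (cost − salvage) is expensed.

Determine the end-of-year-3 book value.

Depreciable base = $31,840 − $7,000 = $24,840.
Sum of the years' digits = 8+7+6+5+4+3+2+1 = 36.
Year 1: $24,840 × 8/36 = $5,520. Book value $26,320.
Year 2: $24,840 × 7/36 = $4,830. Book value $21,490.
Year 3: $24,840 × 6/36 = $4,140. Book value $17,350.

$17,350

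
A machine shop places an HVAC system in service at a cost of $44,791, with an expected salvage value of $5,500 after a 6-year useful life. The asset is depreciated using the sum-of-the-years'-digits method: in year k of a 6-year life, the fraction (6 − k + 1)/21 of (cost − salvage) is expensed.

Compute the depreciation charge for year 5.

Depreciable base = $44,791 − $5,500 = $39,291.
Sum of the years' digits = 6+5+4+3+2+1 = 21.
Year 1: $39,291 × 6/21 = $11,226. Book value $33,565.
Year 2: $39,291 × 5/21 = $9,355. Book value $24,210.
Year 3: $39,291 × 4/21 = $7,484. Book value $16,726.
Year 4: $39,291 × 3/21 = $5,613. Book value $11,113.
Year 5: $39,291 × 2/21 = $3,742. Book value $7,371.

$3,742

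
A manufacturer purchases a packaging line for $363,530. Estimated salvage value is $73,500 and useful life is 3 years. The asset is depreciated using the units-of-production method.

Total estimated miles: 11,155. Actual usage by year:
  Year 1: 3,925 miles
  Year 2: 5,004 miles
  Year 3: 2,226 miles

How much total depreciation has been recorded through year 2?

Depreciable base = $363,530 − $73,500 = $290,030.
Rate = $290,030 / 11,155 miles = $26 per mile.
Year 1: 3,925 × $26 = $102,050. Book value $261,480.
Year 2: 5,004 × $26 = $130,104. Book value $131,376.
Accumulated through year 2 = $363,530 − $131,376 = $232,154.

$232,154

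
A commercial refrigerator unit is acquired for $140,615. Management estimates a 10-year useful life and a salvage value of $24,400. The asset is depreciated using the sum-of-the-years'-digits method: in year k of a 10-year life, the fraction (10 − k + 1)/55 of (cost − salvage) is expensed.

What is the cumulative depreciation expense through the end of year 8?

$109,876

Depreciable base = $140,615 − $24,400 = $116,215.
Sum of the years' digits = 10+9+8+7+6+5+4+3+2+1 = 55.
Year 1: $116,215 × 10/55 = $21,130. Book value $119,485.
Year 2: $116,215 × 9/55 = $19,017. Book value $100,468.
Year 3: $116,215 × 8/55 = $16,904. Book value $83,564.
Year 4: $116,215 × 7/55 = $14,791. Book value $68,773.
Year 5: $116,215 × 6/55 = $12,678. Book value $56,095.
Year 6: $116,215 × 5/55 = $10,565. Book value $45,530.
Year 7: $116,215 × 4/55 = $8,452. Book value $37,078.
Year 8: $116,215 × 3/55 = $6,339. Book value $30,739.
Accumulated through year 8 = $140,615 − $30,739 = $109,876.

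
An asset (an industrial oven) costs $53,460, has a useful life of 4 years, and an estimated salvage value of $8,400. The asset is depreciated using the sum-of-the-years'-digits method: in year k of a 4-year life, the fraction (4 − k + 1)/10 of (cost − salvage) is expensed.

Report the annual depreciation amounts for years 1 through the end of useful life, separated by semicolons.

Depreciable base = $53,460 − $8,400 = $45,060.
Sum of the years' digits = 4+3+2+1 = 10.
Year 1: $45,060 × 4/10 = $18,024. Book value $35,436.
Year 2: $45,060 × 3/10 = $13,518. Book value $21,918.
Year 3: $45,060 × 2/10 = $9,012. Book value $12,906.
Year 4: $45,060 × 1/10 = $4,506. Book value $8,400.

$18,024; $13,518; $9,012; $4,506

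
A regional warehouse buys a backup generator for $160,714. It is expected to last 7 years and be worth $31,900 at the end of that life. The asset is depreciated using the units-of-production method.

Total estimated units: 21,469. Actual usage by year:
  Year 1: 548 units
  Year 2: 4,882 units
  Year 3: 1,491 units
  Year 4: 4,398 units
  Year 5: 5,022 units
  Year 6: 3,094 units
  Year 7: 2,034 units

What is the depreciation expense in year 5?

$30,132

Depreciable base = $160,714 − $31,900 = $128,814.
Rate = $128,814 / 21,469 units = $6 per unit.
Year 1: 548 × $6 = $3,288. Book value $157,426.
Year 2: 4,882 × $6 = $29,292. Book value $128,134.
Year 3: 1,491 × $6 = $8,946. Book value $119,188.
Year 4: 4,398 × $6 = $26,388. Book value $92,800.
Year 5: 5,022 × $6 = $30,132. Book value $62,668.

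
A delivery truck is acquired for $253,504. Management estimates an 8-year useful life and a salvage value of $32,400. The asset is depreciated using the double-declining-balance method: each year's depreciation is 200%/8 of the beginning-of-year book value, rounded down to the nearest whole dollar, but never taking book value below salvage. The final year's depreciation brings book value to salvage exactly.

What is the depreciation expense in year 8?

$1,440

Depreciable base = $253,504 − $32,400 = $221,104.
Year 1: ⌊$253,504 × 200%/8⌋ = $63,376. Book value $190,128.
Year 2: ⌊$190,128 × 200%/8⌋ = $47,532. Book value $142,596.
Year 3: ⌊$142,596 × 200%/8⌋ = $35,649. Book value $106,947.
Year 4: ⌊$106,947 × 200%/8⌋ = $26,736. Book value $80,211.
Year 5: ⌊$80,211 × 200%/8⌋ = $20,052. Book value $60,159.
Year 6: ⌊$60,159 × 200%/8⌋ = $15,039. Book value $45,120.
Year 7: ⌊$45,120 × 200%/8⌋ = $11,280. Book value $33,840.
Year 8 (final): $33,840 − $32,400 = $1,440. Book value $32,400.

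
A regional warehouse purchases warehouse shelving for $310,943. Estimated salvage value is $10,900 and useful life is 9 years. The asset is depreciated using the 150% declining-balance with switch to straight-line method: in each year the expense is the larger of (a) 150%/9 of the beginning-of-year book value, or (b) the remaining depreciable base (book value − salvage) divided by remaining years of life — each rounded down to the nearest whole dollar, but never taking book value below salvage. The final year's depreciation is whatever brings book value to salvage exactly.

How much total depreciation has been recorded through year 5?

Depreciable base = $310,943 − $10,900 = $300,043.
Year 1: DB = ⌊$310,943 × 150%/9⌋ = $51,823; SL = ⌊$300,043/9⌋ = $33,338 → take DB $51,823. Book value $259,120.
Year 2: DB = ⌊$259,120 × 150%/9⌋ = $43,186; SL = ⌊$248,220/8⌋ = $31,027 → take DB $43,186. Book value $215,934.
Year 3: DB = ⌊$215,934 × 150%/9⌋ = $35,989; SL = ⌊$205,034/7⌋ = $29,290 → take DB $35,989. Book value $179,945.
Year 4: DB = ⌊$179,945 × 150%/9⌋ = $29,990; SL = ⌊$169,045/6⌋ = $28,174 → take DB $29,990. Book value $149,955.
Year 5: DB = ⌊$149,955 × 150%/9⌋ = $24,992; SL = ⌊$139,055/5⌋ = $27,811 → take SL $27,811. Book value $122,144.
Accumulated through year 5 = $310,943 − $122,144 = $188,799.

$188,799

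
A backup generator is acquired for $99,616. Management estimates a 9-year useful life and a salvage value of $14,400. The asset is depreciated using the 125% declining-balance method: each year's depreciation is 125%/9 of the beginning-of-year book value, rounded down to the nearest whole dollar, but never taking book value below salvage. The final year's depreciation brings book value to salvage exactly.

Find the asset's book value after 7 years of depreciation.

$34,976

Depreciable base = $99,616 − $14,400 = $85,216.
Year 1: ⌊$99,616 × 125%/9⌋ = $13,835. Book value $85,781.
Year 2: ⌊$85,781 × 125%/9⌋ = $11,914. Book value $73,867.
Year 3: ⌊$73,867 × 125%/9⌋ = $10,259. Book value $63,608.
Year 4: ⌊$63,608 × 125%/9⌋ = $8,834. Book value $54,774.
Year 5: ⌊$54,774 × 125%/9⌋ = $7,607. Book value $47,167.
Year 6: ⌊$47,167 × 125%/9⌋ = $6,550. Book value $40,617.
Year 7: ⌊$40,617 × 125%/9⌋ = $5,641. Book value $34,976.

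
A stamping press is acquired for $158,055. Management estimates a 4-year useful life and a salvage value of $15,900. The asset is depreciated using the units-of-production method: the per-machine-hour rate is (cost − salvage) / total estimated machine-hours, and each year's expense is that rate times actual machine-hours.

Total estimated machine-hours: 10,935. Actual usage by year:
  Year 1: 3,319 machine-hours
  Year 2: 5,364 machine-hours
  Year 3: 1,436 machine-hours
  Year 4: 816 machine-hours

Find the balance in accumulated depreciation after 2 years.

$112,879

Depreciable base = $158,055 − $15,900 = $142,155.
Rate = $142,155 / 10,935 machine-hours = $13 per machine-hour.
Year 1: 3,319 × $13 = $43,147. Book value $114,908.
Year 2: 5,364 × $13 = $69,732. Book value $45,176.
Accumulated through year 2 = $158,055 − $45,176 = $112,879.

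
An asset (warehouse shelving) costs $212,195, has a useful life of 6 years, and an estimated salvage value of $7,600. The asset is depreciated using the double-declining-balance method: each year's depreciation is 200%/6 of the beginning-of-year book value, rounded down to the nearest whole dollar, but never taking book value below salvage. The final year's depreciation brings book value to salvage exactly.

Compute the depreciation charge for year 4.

$20,958

Depreciable base = $212,195 − $7,600 = $204,595.
Year 1: ⌊$212,195 × 200%/6⌋ = $70,731. Book value $141,464.
Year 2: ⌊$141,464 × 200%/6⌋ = $47,154. Book value $94,310.
Year 3: ⌊$94,310 × 200%/6⌋ = $31,436. Book value $62,874.
Year 4: ⌊$62,874 × 200%/6⌋ = $20,958. Book value $41,916.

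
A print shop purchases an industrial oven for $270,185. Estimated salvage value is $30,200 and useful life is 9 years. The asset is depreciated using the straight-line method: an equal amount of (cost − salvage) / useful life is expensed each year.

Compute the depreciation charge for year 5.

Depreciable base = $270,185 − $30,200 = $239,985.
Annual expense = $239,985 / 9 = $26,665.

$26,665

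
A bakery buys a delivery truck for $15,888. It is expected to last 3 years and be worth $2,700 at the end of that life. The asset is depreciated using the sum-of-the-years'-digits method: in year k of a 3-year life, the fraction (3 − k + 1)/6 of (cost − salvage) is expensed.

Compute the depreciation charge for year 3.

Depreciable base = $15,888 − $2,700 = $13,188.
Sum of the years' digits = 3+2+1 = 6.
Year 1: $13,188 × 3/6 = $6,594. Book value $9,294.
Year 2: $13,188 × 2/6 = $4,396. Book value $4,898.
Year 3: $13,188 × 1/6 = $2,198. Book value $2,700.

$2,198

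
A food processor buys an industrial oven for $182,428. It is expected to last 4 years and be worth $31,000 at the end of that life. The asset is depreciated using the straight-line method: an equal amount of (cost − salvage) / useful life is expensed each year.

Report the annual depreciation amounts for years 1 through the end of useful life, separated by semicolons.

$37,857; $37,857; $37,857; $37,857

Depreciable base = $182,428 − $31,000 = $151,428.
Annual expense = $151,428 / 4 = $37,857.
End of year 1: book value $144,571.
End of year 2: book value $106,714.
End of year 3: book value $68,857.
End of year 4: book value $31,000.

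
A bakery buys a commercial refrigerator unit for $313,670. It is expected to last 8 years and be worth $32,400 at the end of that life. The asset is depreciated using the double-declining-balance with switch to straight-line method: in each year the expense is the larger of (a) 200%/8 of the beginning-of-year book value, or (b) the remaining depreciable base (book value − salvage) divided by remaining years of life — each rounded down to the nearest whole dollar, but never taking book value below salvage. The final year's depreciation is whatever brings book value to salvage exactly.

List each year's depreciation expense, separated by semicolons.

Depreciable base = $313,670 − $32,400 = $281,270.
Year 1: DB = ⌊$313,670 × 200%/8⌋ = $78,417; SL = ⌊$281,270/8⌋ = $35,158 → take DB $78,417. Book value $235,253.
Year 2: DB = ⌊$235,253 × 200%/8⌋ = $58,813; SL = ⌊$202,853/7⌋ = $28,979 → take DB $58,813. Book value $176,440.
Year 3: DB = ⌊$176,440 × 200%/8⌋ = $44,110; SL = ⌊$144,040/6⌋ = $24,006 → take DB $44,110. Book value $132,330.
Year 4: DB = ⌊$132,330 × 200%/8⌋ = $33,082; SL = ⌊$99,930/5⌋ = $19,986 → take DB $33,082. Book value $99,248.
Year 5: DB = ⌊$99,248 × 200%/8⌋ = $24,812; SL = ⌊$66,848/4⌋ = $16,712 → take DB $24,812. Book value $74,436.
Year 6: DB = ⌊$74,436 × 200%/8⌋ = $18,609; SL = ⌊$42,036/3⌋ = $14,012 → take DB $18,609. Book value $55,827.
Year 7: DB = ⌊$55,827 × 200%/8⌋ = $13,956; SL = ⌊$23,427/2⌋ = $11,713 → take DB $13,956. Book value $41,871.
Year 8 (final): $41,871 − $32,400 = $9,471. Book value $32,400.

$78,417; $58,813; $44,110; $33,082; $24,812; $18,609; $13,956; $9,471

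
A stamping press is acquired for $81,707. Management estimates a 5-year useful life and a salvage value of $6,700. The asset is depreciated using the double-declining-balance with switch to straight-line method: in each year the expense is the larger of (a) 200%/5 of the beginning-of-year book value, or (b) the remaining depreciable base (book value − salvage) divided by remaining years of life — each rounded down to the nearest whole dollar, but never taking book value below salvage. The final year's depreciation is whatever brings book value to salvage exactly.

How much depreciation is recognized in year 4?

Depreciable base = $81,707 − $6,700 = $75,007.
Year 1: DB = ⌊$81,707 × 200%/5⌋ = $32,682; SL = ⌊$75,007/5⌋ = $15,001 → take DB $32,682. Book value $49,025.
Year 2: DB = ⌊$49,025 × 200%/5⌋ = $19,610; SL = ⌊$42,325/4⌋ = $10,581 → take DB $19,610. Book value $29,415.
Year 3: DB = ⌊$29,415 × 200%/5⌋ = $11,766; SL = ⌊$22,715/3⌋ = $7,571 → take DB $11,766. Book value $17,649.
Year 4: DB = ⌊$17,649 × 200%/5⌋ = $7,059; SL = ⌊$10,949/2⌋ = $5,474 → take DB $7,059. Book value $10,590.

$7,059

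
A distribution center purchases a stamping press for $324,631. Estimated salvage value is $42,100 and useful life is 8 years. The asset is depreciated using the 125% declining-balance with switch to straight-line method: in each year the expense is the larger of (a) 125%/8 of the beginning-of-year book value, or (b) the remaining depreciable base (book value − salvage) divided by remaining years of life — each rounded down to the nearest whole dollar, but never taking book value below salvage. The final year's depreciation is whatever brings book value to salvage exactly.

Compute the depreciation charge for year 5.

$30,580

Depreciable base = $324,631 − $42,100 = $282,531.
Year 1: DB = ⌊$324,631 × 125%/8⌋ = $50,723; SL = ⌊$282,531/8⌋ = $35,316 → take DB $50,723. Book value $273,908.
Year 2: DB = ⌊$273,908 × 125%/8⌋ = $42,798; SL = ⌊$231,808/7⌋ = $33,115 → take DB $42,798. Book value $231,110.
Year 3: DB = ⌊$231,110 × 125%/8⌋ = $36,110; SL = ⌊$189,010/6⌋ = $31,501 → take DB $36,110. Book value $195,000.
Year 4: DB = ⌊$195,000 × 125%/8⌋ = $30,468; SL = ⌊$152,900/5⌋ = $30,580 → take SL $30,580. Book value $164,420.
Year 5: DB = ⌊$164,420 × 125%/8⌋ = $25,690; SL = ⌊$122,320/4⌋ = $30,580 → take SL $30,580. Book value $133,840.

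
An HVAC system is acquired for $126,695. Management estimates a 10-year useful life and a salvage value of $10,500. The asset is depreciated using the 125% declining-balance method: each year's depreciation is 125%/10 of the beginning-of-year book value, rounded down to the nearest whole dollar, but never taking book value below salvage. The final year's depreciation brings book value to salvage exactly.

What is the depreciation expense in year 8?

$6,219

Depreciable base = $126,695 − $10,500 = $116,195.
Year 1: ⌊$126,695 × 125%/10⌋ = $15,836. Book value $110,859.
Year 2: ⌊$110,859 × 125%/10⌋ = $13,857. Book value $97,002.
Year 3: ⌊$97,002 × 125%/10⌋ = $12,125. Book value $84,877.
Year 4: ⌊$84,877 × 125%/10⌋ = $10,609. Book value $74,268.
Year 5: ⌊$74,268 × 125%/10⌋ = $9,283. Book value $64,985.
Year 6: ⌊$64,985 × 125%/10⌋ = $8,123. Book value $56,862.
Year 7: ⌊$56,862 × 125%/10⌋ = $7,107. Book value $49,755.
Year 8: ⌊$49,755 × 125%/10⌋ = $6,219. Book value $43,536.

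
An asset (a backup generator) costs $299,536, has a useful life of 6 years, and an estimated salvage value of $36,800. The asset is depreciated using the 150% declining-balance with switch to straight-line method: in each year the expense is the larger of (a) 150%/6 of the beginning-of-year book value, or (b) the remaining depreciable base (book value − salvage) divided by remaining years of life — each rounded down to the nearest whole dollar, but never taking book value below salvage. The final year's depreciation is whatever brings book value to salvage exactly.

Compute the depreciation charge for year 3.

Depreciable base = $299,536 − $36,800 = $262,736.
Year 1: DB = ⌊$299,536 × 150%/6⌋ = $74,884; SL = ⌊$262,736/6⌋ = $43,789 → take DB $74,884. Book value $224,652.
Year 2: DB = ⌊$224,652 × 150%/6⌋ = $56,163; SL = ⌊$187,852/5⌋ = $37,570 → take DB $56,163. Book value $168,489.
Year 3: DB = ⌊$168,489 × 150%/6⌋ = $42,122; SL = ⌊$131,689/4⌋ = $32,922 → take DB $42,122. Book value $126,367.

$42,122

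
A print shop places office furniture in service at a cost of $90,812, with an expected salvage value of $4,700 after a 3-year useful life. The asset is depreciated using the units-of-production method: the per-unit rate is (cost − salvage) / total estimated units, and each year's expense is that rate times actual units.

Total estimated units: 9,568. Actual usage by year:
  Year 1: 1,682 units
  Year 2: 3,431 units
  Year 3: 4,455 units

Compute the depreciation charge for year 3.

Depreciable base = $90,812 − $4,700 = $86,112.
Rate = $86,112 / 9,568 units = $9 per unit.
Year 1: 1,682 × $9 = $15,138. Book value $75,674.
Year 2: 3,431 × $9 = $30,879. Book value $44,795.
Year 3: 4,455 × $9 = $40,095. Book value $4,700.

$40,095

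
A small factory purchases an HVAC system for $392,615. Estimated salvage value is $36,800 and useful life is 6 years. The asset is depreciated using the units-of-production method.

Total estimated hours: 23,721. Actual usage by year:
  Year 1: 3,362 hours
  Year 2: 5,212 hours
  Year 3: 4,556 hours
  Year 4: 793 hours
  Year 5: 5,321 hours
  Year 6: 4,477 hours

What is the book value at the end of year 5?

Depreciable base = $392,615 − $36,800 = $355,815.
Rate = $355,815 / 23,721 hours = $15 per hour.
Year 1: 3,362 × $15 = $50,430. Book value $342,185.
Year 2: 5,212 × $15 = $78,180. Book value $264,005.
Year 3: 4,556 × $15 = $68,340. Book value $195,665.
Year 4: 793 × $15 = $11,895. Book value $183,770.
Year 5: 5,321 × $15 = $79,815. Book value $103,955.

$103,955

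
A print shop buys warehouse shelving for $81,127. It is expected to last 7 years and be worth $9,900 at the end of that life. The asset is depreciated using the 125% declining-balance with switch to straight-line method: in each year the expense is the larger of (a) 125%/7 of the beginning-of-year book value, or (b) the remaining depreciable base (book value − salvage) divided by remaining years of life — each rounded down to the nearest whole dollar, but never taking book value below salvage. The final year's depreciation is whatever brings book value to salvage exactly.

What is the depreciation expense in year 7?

Depreciable base = $81,127 − $9,900 = $71,227.
Year 1: DB = ⌊$81,127 × 125%/7⌋ = $14,486; SL = ⌊$71,227/7⌋ = $10,175 → take DB $14,486. Book value $66,641.
Year 2: DB = ⌊$66,641 × 125%/7⌋ = $11,900; SL = ⌊$56,741/6⌋ = $9,456 → take DB $11,900. Book value $54,741.
Year 3: DB = ⌊$54,741 × 125%/7⌋ = $9,775; SL = ⌊$44,841/5⌋ = $8,968 → take DB $9,775. Book value $44,966.
Year 4: DB = ⌊$44,966 × 125%/7⌋ = $8,029; SL = ⌊$35,066/4⌋ = $8,766 → take SL $8,766. Book value $36,200.
Year 5: DB = ⌊$36,200 × 125%/7⌋ = $6,464; SL = ⌊$26,300/3⌋ = $8,766 → take SL $8,766. Book value $27,434.
Year 6: DB = ⌊$27,434 × 125%/7⌋ = $4,898; SL = ⌊$17,534/2⌋ = $8,767 → take SL $8,767. Book value $18,667.
Year 7 (final): $18,667 − $9,900 = $8,767. Book value $9,900.

$8,767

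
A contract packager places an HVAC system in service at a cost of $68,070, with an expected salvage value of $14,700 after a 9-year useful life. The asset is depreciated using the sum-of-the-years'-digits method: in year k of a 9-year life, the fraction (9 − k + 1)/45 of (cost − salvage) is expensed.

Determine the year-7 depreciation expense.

$3,558

Depreciable base = $68,070 − $14,700 = $53,370.
Sum of the years' digits = 9+8+7+6+5+4+3+2+1 = 45.
Year 1: $53,370 × 9/45 = $10,674. Book value $57,396.
Year 2: $53,370 × 8/45 = $9,488. Book value $47,908.
Year 3: $53,370 × 7/45 = $8,302. Book value $39,606.
Year 4: $53,370 × 6/45 = $7,116. Book value $32,490.
Year 5: $53,370 × 5/45 = $5,930. Book value $26,560.
Year 6: $53,370 × 4/45 = $4,744. Book value $21,816.
Year 7: $53,370 × 3/45 = $3,558. Book value $18,258.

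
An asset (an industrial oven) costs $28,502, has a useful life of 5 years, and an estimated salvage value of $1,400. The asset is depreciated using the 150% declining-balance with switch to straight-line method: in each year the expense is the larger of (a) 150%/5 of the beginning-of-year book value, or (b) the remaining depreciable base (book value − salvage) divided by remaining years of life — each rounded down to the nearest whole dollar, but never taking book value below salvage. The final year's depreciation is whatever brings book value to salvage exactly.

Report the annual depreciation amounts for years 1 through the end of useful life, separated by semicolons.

Depreciable base = $28,502 − $1,400 = $27,102.
Year 1: DB = ⌊$28,502 × 150%/5⌋ = $8,550; SL = ⌊$27,102/5⌋ = $5,420 → take DB $8,550. Book value $19,952.
Year 2: DB = ⌊$19,952 × 150%/5⌋ = $5,985; SL = ⌊$18,552/4⌋ = $4,638 → take DB $5,985. Book value $13,967.
Year 3: DB = ⌊$13,967 × 150%/5⌋ = $4,190; SL = ⌊$12,567/3⌋ = $4,189 → take DB $4,190. Book value $9,777.
Year 4: DB = ⌊$9,777 × 150%/5⌋ = $2,933; SL = ⌊$8,377/2⌋ = $4,188 → take SL $4,188. Book value $5,589.
Year 5 (final): $5,589 − $1,400 = $4,189. Book value $1,400.

$8,550; $5,985; $4,190; $4,188; $4,189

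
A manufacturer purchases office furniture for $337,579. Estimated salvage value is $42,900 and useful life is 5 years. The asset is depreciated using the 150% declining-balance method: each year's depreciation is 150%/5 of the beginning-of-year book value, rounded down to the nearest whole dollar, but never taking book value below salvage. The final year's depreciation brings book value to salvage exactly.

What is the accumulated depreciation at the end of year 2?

Depreciable base = $337,579 − $42,900 = $294,679.
Year 1: ⌊$337,579 × 150%/5⌋ = $101,273. Book value $236,306.
Year 2: ⌊$236,306 × 150%/5⌋ = $70,891. Book value $165,415.
Accumulated through year 2 = $337,579 − $165,415 = $172,164.

$172,164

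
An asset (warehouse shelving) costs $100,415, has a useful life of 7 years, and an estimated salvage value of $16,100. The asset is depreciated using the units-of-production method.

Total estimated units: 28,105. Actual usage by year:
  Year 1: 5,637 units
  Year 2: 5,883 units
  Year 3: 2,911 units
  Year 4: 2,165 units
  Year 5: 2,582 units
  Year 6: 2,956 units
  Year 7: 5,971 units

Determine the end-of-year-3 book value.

$57,122

Depreciable base = $100,415 − $16,100 = $84,315.
Rate = $84,315 / 28,105 units = $3 per unit.
Year 1: 5,637 × $3 = $16,911. Book value $83,504.
Year 2: 5,883 × $3 = $17,649. Book value $65,855.
Year 3: 2,911 × $3 = $8,733. Book value $57,122.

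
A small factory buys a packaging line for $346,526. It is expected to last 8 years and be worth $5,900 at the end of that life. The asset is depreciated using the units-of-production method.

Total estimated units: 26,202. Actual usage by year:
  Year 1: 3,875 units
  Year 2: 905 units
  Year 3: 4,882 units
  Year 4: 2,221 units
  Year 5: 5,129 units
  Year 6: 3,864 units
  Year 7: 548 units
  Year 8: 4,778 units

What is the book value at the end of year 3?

$220,920

Depreciable base = $346,526 − $5,900 = $340,626.
Rate = $340,626 / 26,202 units = $13 per unit.
Year 1: 3,875 × $13 = $50,375. Book value $296,151.
Year 2: 905 × $13 = $11,765. Book value $284,386.
Year 3: 4,882 × $13 = $63,466. Book value $220,920.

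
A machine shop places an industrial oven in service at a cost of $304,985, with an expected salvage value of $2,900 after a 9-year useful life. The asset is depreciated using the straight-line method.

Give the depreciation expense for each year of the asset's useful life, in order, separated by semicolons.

$33,565; $33,565; $33,565; $33,565; $33,565; $33,565; $33,565; $33,565; $33,565

Depreciable base = $304,985 − $2,900 = $302,085.
Annual expense = $302,085 / 9 = $33,565.
End of year 1: book value $271,420.
End of year 2: book value $237,855.
End of year 3: book value $204,290.
End of year 4: book value $170,725.
End of year 5: book value $137,160.
End of year 6: book value $103,595.
End of year 7: book value $70,030.
End of year 8: book value $36,465.
End of year 9: book value $2,900.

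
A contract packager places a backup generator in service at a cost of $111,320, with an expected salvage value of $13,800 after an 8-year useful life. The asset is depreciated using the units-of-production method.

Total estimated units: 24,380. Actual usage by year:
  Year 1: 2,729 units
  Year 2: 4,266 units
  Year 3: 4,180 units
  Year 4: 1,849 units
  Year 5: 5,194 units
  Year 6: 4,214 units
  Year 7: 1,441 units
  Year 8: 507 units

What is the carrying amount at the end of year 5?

$38,448

Depreciable base = $111,320 − $13,800 = $97,520.
Rate = $97,520 / 24,380 units = $4 per unit.
Year 1: 2,729 × $4 = $10,916. Book value $100,404.
Year 2: 4,266 × $4 = $17,064. Book value $83,340.
Year 3: 4,180 × $4 = $16,720. Book value $66,620.
Year 4: 1,849 × $4 = $7,396. Book value $59,224.
Year 5: 5,194 × $4 = $20,776. Book value $38,448.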